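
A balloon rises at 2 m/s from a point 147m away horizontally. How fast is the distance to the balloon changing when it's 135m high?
45√4426/2213 ≈ 1.353 m/s

z² = 147² + y²
z = √(147² + 135²) = 3√4426
dz/dt = y/z · dy/dt = 135/(3√4426) · 2 = 45√4426/2213 ≈ 1.353 m/s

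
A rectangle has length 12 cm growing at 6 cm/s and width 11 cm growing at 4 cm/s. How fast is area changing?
114 cm²/s

A = lw
dA/dt = w·dl/dt + l·dw/dt = 11·6 + 12·4 = 114 cm²/s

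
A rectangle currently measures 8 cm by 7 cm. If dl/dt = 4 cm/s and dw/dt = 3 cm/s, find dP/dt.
14 cm/s

P = 2(l + w)
dP/dt = 2(dl/dt + dw/dt) = 2(4 + 3) = 14 cm/s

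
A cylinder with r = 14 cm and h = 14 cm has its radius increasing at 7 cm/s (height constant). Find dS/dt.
588π cm²/s

S = 2πrh + 2πr² (lateral + bases)
dS/dt = (2πh + 4πr)·dr/dt = (2π·14 + 4π·14)·7
= 588π cm²/s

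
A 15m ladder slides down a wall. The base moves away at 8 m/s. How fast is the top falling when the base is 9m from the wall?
6 m/s

x² + y² = 15²
2x·dx/dt + 2y·dy/dt = 0
dy/dt = -x/y · dx/dt = -9/12 · 8 = -6 m/s
The top is descending at 6 m/s.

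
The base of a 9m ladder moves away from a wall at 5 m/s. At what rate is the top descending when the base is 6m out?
2√5 ≈ 4.472 m/s

x² + y² = 9²
2x·dx/dt + 2y·dy/dt = 0
dy/dt = -x/y · dx/dt = -6/(3√5) · 5 = -2√5 m/s
The top is descending at 2√5 ≈ 4.472 m/s.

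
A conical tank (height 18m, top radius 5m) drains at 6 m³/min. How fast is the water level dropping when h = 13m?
1944/(4225π) ≈ 0.1465 m/min

r/h = 5/18, so r = (5/18)h
V = (1/3)πr²h = (1/3)π((5/18)h)²h = (25/972)πh³
dV/dh = (25/324)πh²
dh/dt = (dV/dt)/(dV/dh) = -6/((25/324)π·13²) = -1944/(4225π) m/min
The level is dropping at 1944/(4225π) ≈ 0.1465 m/min.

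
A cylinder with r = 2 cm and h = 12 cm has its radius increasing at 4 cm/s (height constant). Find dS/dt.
128π cm²/s

S = 2πrh + 2πr² (lateral + bases)
dS/dt = (2πh + 4πr)·dr/dt = (2π·12 + 4π·2)·4
= 128π cm²/s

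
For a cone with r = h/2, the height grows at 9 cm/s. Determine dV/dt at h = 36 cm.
2916π cm³/s

V = (1/3)π(h/2)²h = πh³/12
dV/dt = πh²/4 · 9
At h = 36: dV/dt = 2916π cm³/s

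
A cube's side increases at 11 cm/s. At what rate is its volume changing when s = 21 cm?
14553 cm³/s

V = s³
dV/dt = 3s² · ds/dt = 3·21²·11 = 14553 cm³/s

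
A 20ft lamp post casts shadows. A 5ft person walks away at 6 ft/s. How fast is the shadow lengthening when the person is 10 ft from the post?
2 ft/s

By similar triangles: 20/(x+s) = 5/s
Solving: s = 5x/15
ds/dt = 5/15 · dx/dt = 1/3 · 6 = 2 ft/s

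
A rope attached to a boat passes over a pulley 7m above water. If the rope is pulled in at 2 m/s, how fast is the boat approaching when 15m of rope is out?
15√11/22 ≈ 2.261 m/s

rope² = x² + 7²
x = √(15² - 7²) = 4√11
dx/dt = (rope/x) · d(rope)/dt = (15/(4√11)) · (-2) = -15√11/22 m/s
The boat approaches at 15√11/22 ≈ 2.261 m/s.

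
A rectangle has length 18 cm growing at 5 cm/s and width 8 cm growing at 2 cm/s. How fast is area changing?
76 cm²/s

A = lw
dA/dt = w·dl/dt + l·dw/dt = 8·5 + 18·2 = 76 cm²/s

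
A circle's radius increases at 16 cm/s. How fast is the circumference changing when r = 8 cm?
32π cm/s

C = 2πr
dC/dt = 2π · dr/dt = 2π · 16 = 32π cm/s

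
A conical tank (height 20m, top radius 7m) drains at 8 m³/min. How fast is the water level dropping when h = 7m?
3200/(2401π) ≈ 0.4242 m/min

r/h = 7/20, so r = (7/20)h
V = (1/3)πr²h = (1/3)π((7/20)h)²h = (49/1200)πh³
dV/dh = (49/400)πh²
dh/dt = (dV/dt)/(dV/dh) = -8/((49/400)π·7²) = -3200/(2401π) m/min
The level is dropping at 3200/(2401π) ≈ 0.4242 m/min.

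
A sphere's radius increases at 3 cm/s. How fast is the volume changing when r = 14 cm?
2352π cm³/s

V = (4/3)πr³
dV/dt = dV/dr · dr/dt = 4πr² · 3
At r = 14: dV/dt = 2352π cm³/s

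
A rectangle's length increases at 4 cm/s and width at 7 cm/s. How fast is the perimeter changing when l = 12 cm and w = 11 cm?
22 cm/s

P = 2(l + w)
dP/dt = 2(dl/dt + dw/dt) = 2(4 + 7) = 22 cm/s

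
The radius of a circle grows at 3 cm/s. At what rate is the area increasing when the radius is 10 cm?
60π cm²/s

A = πr²
dA/dt = 2πr · dr/dt = 2π(10)(3) = 60π cm²/s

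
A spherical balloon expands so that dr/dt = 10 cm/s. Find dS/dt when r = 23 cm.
1840π cm²/s

S = 4πr²
dS/dt = dS/dr · dr/dt = 8πr · 10
At r = 23: dS/dt = 1840π cm²/s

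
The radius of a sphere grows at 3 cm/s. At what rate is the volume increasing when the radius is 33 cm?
13068π cm³/s

V = (4/3)πr³
dV/dt = dV/dr · dr/dt = 4πr² · 3
At r = 33: dV/dt = 13068π cm³/s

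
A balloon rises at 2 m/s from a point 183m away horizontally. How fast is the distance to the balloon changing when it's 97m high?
97√42898/21449 ≈ 0.9367 m/s

z² = 183² + y²
z = √(183² + 97²) = √42898
dz/dt = y/z · dy/dt = 97/√42898 · 2 = 97√42898/21449 ≈ 0.9367 m/s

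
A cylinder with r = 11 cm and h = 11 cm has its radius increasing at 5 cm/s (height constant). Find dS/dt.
330π cm²/s

S = 2πrh + 2πr² (lateral + bases)
dS/dt = (2πh + 4πr)·dr/dt = (2π·11 + 4π·11)·5
= 330π cm²/s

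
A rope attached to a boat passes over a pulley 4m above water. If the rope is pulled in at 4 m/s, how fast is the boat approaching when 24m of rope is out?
24√35/35 ≈ 4.057 m/s

rope² = x² + 4²
x = √(24² - 4²) = 4√35
dx/dt = (rope/x) · d(rope)/dt = (24/(4√35)) · (-4) = -24√35/35 m/s
The boat approaches at 24√35/35 ≈ 4.057 m/s.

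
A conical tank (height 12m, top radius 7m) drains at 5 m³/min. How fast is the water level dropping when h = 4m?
45/(49π) ≈ 0.2923 m/min

r/h = 7/12, so r = (7/12)h
V = (1/3)πr²h = (1/3)π((7/12)h)²h = (49/432)πh³
dV/dh = (49/144)πh²
dh/dt = (dV/dt)/(dV/dh) = -5/((49/144)π·4²) = -45/(49π) m/min
The level is dropping at 45/(49π) ≈ 0.2923 m/min.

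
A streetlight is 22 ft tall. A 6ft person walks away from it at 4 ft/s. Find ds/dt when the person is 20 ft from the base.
3/2 ft/s

By similar triangles: 22/(x+s) = 6/s
Solving: s = 6x/16
ds/dt = 6/16 · dx/dt = 3/8 · 4 = 3/2 ft/s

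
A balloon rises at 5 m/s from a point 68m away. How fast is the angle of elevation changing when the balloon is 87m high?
0.027885 rad/s

tan(θ) = y/68
sec²(θ) · dθ/dt = (1/68) · dy/dt
dθ/dt = cos²(θ)/68 · 5 = 68/(68² + 87²) · 5
dθ/dt = 0.027885 rad/s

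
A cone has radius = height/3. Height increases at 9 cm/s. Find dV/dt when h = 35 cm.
1225π cm³/s

V = (1/3)π(h/3)²h = πh³/27
dV/dt = πh²/9 · 9
At h = 35: dV/dt = 1225π cm³/s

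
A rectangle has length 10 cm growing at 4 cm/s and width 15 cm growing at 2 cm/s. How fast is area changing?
80 cm²/s

A = lw
dA/dt = w·dl/dt + l·dw/dt = 15·4 + 10·2 = 80 cm²/s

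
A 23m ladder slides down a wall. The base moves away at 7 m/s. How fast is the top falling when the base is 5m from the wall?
5√14/12 ≈ 1.559 m/s

x² + y² = 23²
2x·dx/dt + 2y·dy/dt = 0
dy/dt = -x/y · dx/dt = -5/(6√14) · 7 = -5√14/12 m/s
The top is descending at 5√14/12 ≈ 1.559 m/s.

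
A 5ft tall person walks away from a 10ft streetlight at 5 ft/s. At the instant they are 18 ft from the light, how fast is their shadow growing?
5 ft/s

By similar triangles: 10/(x+s) = 5/s
Solving: s = 5x/5
ds/dt = 5/5 · dx/dt = 1 · 5 = 5 ft/s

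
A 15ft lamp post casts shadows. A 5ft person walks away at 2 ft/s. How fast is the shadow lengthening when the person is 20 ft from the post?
1 ft/s

By similar triangles: 15/(x+s) = 5/s
Solving: s = 5x/10
ds/dt = 5/10 · dx/dt = 1/2 · 2 = 1 ft/s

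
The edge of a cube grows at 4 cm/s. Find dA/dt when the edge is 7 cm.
336 cm²/s

A = 6s²
dA/dt = 12s · ds/dt = 12·7·4 = 336 cm²/s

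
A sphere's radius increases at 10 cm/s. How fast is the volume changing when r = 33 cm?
43560π cm³/s

V = (4/3)πr³
dV/dt = dV/dr · dr/dt = 4πr² · 10
At r = 33: dV/dt = 43560π cm³/s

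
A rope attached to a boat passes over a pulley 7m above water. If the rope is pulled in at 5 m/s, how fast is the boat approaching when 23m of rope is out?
23√30/24 ≈ 5.249 m/s

rope² = x² + 7²
x = √(23² - 7²) = 4√30
dx/dt = (rope/x) · d(rope)/dt = (23/(4√30)) · (-5) = -23√30/24 m/s
The boat approaches at 23√30/24 ≈ 5.249 m/s.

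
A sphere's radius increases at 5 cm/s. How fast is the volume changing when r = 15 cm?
4500π cm³/s

V = (4/3)πr³
dV/dt = dV/dr · dr/dt = 4πr² · 5
At r = 15: dV/dt = 4500π cm³/s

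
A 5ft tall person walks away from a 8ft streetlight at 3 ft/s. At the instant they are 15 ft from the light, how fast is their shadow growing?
5 ft/s

By similar triangles: 8/(x+s) = 5/s
Solving: s = 5x/3
ds/dt = 5/3 · dx/dt = 5/3 · 3 = 5 ft/s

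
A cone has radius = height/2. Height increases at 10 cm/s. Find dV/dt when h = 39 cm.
7605π/2 cm³/s

V = (1/3)π(h/2)²h = πh³/12
dV/dt = πh²/4 · 10
At h = 39: dV/dt = 7605π/2 cm³/s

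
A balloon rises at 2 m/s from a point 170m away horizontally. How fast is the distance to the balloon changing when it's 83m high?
166√35789/35789 ≈ 0.8775 m/s

z² = 170² + y²
z = √(170² + 83²) = √35789
dz/dt = y/z · dy/dt = 83/√35789 · 2 = 166√35789/35789 ≈ 0.8775 m/s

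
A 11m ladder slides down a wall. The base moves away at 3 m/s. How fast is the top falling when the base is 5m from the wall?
5√6/8 ≈ 1.531 m/s

x² + y² = 11²
2x·dx/dt + 2y·dy/dt = 0
dy/dt = -x/y · dx/dt = -5/(4√6) · 3 = -5√6/8 m/s
The top is descending at 5√6/8 ≈ 1.531 m/s.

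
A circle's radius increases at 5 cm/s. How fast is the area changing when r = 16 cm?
160π cm²/s

A = πr²
dA/dt = 2πr · dr/dt = 2π(16)(5) = 160π cm²/s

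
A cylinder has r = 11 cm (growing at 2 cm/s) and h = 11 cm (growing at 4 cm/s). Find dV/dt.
968π cm³/s

V = πr²h
dV/dt = 2πrh·dr/dt + πr²·dh/dt
= 2π(11)(11)(2) + π(11)²(4)
= 968π cm³/s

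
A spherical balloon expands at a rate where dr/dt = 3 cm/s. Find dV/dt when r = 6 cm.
432π cm³/s

V = (4/3)πr³
dV/dt = dV/dr · dr/dt = 4πr² · 3
At r = 6: dV/dt = 432π cm³/s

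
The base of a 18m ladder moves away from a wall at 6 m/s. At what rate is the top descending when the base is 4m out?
12√77/77 ≈ 1.368 m/s

x² + y² = 18²
2x·dx/dt + 2y·dy/dt = 0
dy/dt = -x/y · dx/dt = -4/(2√77) · 6 = -12√77/77 m/s
The top is descending at 12√77/77 ≈ 1.368 m/s.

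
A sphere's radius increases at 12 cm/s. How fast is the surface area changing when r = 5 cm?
480π cm²/s

S = 4πr²
dS/dt = dS/dr · dr/dt = 8πr · 12
At r = 5: dS/dt = 480π cm²/s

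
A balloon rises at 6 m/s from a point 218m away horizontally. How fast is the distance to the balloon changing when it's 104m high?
312√14585/14585 ≈ 2.583 m/s

z² = 218² + y²
z = √(218² + 104²) = 2√14585
dz/dt = y/z · dy/dt = 104/(2√14585) · 6 = 312√14585/14585 ≈ 2.583 m/s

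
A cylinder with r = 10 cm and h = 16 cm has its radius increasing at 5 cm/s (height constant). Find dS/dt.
360π cm²/s

S = 2πrh + 2πr² (lateral + bases)
dS/dt = (2πh + 4πr)·dr/dt = (2π·16 + 4π·10)·5
= 360π cm²/s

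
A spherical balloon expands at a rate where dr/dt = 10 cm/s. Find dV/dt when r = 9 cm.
3240π cm³/s

V = (4/3)πr³
dV/dt = dV/dr · dr/dt = 4πr² · 10
At r = 9: dV/dt = 3240π cm³/s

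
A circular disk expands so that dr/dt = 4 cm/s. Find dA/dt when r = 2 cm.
16π cm²/s

A = πr²
dA/dt = 2πr · dr/dt = 2π(2)(4) = 16π cm²/s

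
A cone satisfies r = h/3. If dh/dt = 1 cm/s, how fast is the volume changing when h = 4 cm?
16π/9 cm³/s

V = (1/3)π(h/3)²h = πh³/27
dV/dt = πh²/9 · 1
At h = 4: dV/dt = 16π/9 cm³/s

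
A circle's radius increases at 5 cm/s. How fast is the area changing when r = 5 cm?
50π cm²/s

A = πr²
dA/dt = 2πr · dr/dt = 2π(5)(5) = 50π cm²/s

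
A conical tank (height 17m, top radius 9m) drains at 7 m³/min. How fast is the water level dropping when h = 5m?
2023/(2025π) ≈ 0.318 m/min

r/h = 9/17, so r = (9/17)h
V = (1/3)πr²h = (1/3)π((9/17)h)²h = (27/289)πh³
dV/dh = (81/289)πh²
dh/dt = (dV/dt)/(dV/dh) = -7/((81/289)π·5²) = -2023/(2025π) m/min
The level is dropping at 2023/(2025π) ≈ 0.318 m/min.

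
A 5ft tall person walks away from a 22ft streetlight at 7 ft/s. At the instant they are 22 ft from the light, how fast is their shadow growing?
35/17 ft/s

By similar triangles: 22/(x+s) = 5/s
Solving: s = 5x/17
ds/dt = 5/17 · dx/dt = 5/17 · 7 = 35/17 ft/s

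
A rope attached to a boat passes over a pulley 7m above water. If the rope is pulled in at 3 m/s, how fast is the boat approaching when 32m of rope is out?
32√39/65 ≈ 3.074 m/s

rope² = x² + 7²
x = √(32² - 7²) = 5√39
dx/dt = (rope/x) · d(rope)/dt = (32/(5√39)) · (-3) = -32√39/65 m/s
The boat approaches at 32√39/65 ≈ 3.074 m/s.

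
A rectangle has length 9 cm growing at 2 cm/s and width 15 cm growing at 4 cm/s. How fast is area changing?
66 cm²/s

A = lw
dA/dt = w·dl/dt + l·dw/dt = 15·2 + 9·4 = 66 cm²/s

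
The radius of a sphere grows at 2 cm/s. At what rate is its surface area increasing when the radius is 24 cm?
384π cm²/s

S = 4πr²
dS/dt = dS/dr · dr/dt = 8πr · 2
At r = 24: dS/dt = 384π cm²/s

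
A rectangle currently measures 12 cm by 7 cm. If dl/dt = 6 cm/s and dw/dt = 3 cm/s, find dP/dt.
18 cm/s

P = 2(l + w)
dP/dt = 2(dl/dt + dw/dt) = 2(6 + 3) = 18 cm/s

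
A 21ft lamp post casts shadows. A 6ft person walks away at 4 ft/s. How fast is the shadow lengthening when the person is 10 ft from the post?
8/5 ft/s

By similar triangles: 21/(x+s) = 6/s
Solving: s = 6x/15
ds/dt = 6/15 · dx/dt = 2/5 · 4 = 8/5 ft/s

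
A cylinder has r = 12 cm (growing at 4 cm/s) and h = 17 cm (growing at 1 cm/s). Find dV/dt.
1776π cm³/s

V = πr²h
dV/dt = 2πrh·dr/dt + πr²·dh/dt
= 2π(12)(17)(4) + π(12)²(1)
= 1776π cm³/s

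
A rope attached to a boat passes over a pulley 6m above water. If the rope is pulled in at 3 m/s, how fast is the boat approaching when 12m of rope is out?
2√3 ≈ 3.464 m/s

rope² = x² + 6²
x = √(12² - 6²) = 6√3
dx/dt = (rope/x) · d(rope)/dt = (12/(6√3)) · (-3) = -2√3 m/s
The boat approaches at 2√3 ≈ 3.464 m/s.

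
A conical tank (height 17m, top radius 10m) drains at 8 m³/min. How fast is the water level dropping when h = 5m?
578/(625π) ≈ 0.2944 m/min

r/h = 10/17, so r = (10/17)h
V = (1/3)πr²h = (1/3)π((10/17)h)²h = (100/867)πh³
dV/dh = (100/289)πh²
dh/dt = (dV/dt)/(dV/dh) = -8/((100/289)π·5²) = -578/(625π) m/min
The level is dropping at 578/(625π) ≈ 0.2944 m/min.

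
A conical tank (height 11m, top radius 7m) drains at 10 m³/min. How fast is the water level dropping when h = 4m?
605/(392π) ≈ 0.4913 m/min

r/h = 7/11, so r = (7/11)h
V = (1/3)πr²h = (1/3)π((7/11)h)²h = (49/363)πh³
dV/dh = (49/121)πh²
dh/dt = (dV/dt)/(dV/dh) = -10/((49/121)π·4²) = -605/(392π) m/min
The level is dropping at 605/(392π) ≈ 0.4913 m/min.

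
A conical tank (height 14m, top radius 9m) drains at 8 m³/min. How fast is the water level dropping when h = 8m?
49/(162π) ≈ 0.09628 m/min

r/h = 9/14, so r = (9/14)h
V = (1/3)πr²h = (1/3)π((9/14)h)²h = (27/196)πh³
dV/dh = (81/196)πh²
dh/dt = (dV/dt)/(dV/dh) = -8/((81/196)π·8²) = -49/(162π) m/min
The level is dropping at 49/(162π) ≈ 0.09628 m/min.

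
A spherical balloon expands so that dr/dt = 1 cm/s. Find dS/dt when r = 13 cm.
104π cm²/s

S = 4πr²
dS/dt = dS/dr · dr/dt = 8πr · 1
At r = 13: dS/dt = 104π cm²/s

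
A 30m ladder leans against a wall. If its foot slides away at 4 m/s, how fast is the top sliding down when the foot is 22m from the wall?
11√26/13 ≈ 4.315 m/s

x² + y² = 30²
2x·dx/dt + 2y·dy/dt = 0
dy/dt = -x/y · dx/dt = -22/(4√26) · 4 = -11√26/13 m/s
The top is descending at 11√26/13 ≈ 4.315 m/s.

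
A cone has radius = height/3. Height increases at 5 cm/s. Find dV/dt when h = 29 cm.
4205π/9 cm³/s

V = (1/3)π(h/3)²h = πh³/27
dV/dt = πh²/9 · 5
At h = 29: dV/dt = 4205π/9 cm³/s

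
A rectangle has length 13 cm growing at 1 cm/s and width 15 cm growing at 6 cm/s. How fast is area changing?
93 cm²/s

A = lw
dA/dt = w·dl/dt + l·dw/dt = 15·1 + 13·6 = 93 cm²/s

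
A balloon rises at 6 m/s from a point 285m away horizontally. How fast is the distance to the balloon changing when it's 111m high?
111√10394/5197 ≈ 2.178 m/s

z² = 285² + y²
z = √(285² + 111²) = 3√10394
dz/dt = y/z · dy/dt = 111/(3√10394) · 6 = 111√10394/5197 ≈ 2.178 m/s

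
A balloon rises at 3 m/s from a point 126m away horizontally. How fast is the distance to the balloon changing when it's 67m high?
201√20365/20365 ≈ 1.408 m/s

z² = 126² + y²
z = √(126² + 67²) = √20365
dz/dt = y/z · dy/dt = 67/√20365 · 3 = 201√20365/20365 ≈ 1.408 m/s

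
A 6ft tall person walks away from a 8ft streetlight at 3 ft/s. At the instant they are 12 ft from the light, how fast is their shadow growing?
9 ft/s

By similar triangles: 8/(x+s) = 6/s
Solving: s = 6x/2
ds/dt = 6/2 · dx/dt = 3 · 3 = 9 ft/s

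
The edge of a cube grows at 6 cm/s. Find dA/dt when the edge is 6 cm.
432 cm²/s

A = 6s²
dA/dt = 12s · ds/dt = 12·6·6 = 432 cm²/s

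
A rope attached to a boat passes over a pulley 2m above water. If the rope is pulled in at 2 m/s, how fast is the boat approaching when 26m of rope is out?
13√42/42 ≈ 2.006 m/s

rope² = x² + 2²
x = √(26² - 2²) = 4√42
dx/dt = (rope/x) · d(rope)/dt = (26/(4√42)) · (-2) = -13√42/42 m/s
The boat approaches at 13√42/42 ≈ 2.006 m/s.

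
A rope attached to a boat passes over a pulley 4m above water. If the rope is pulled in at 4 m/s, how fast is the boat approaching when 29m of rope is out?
116√33/165 ≈ 4.039 m/s

rope² = x² + 4²
x = √(29² - 4²) = 5√33
dx/dt = (rope/x) · d(rope)/dt = (29/(5√33)) · (-4) = -116√33/165 m/s
The boat approaches at 116√33/165 ≈ 4.039 m/s.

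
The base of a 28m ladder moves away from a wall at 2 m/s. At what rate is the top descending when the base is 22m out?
22√3/15 ≈ 2.54 m/s

x² + y² = 28²
2x·dx/dt + 2y·dy/dt = 0
dy/dt = -x/y · dx/dt = -22/(10√3) · 2 = -22√3/15 m/s
The top is descending at 22√3/15 ≈ 2.54 m/s.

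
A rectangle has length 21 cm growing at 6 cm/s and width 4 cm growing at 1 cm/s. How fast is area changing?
45 cm²/s

A = lw
dA/dt = w·dl/dt + l·dw/dt = 4·6 + 21·1 = 45 cm²/s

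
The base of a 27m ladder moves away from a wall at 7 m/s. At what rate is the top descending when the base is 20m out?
20√329/47 ≈ 7.718 m/s

x² + y² = 27²
2x·dx/dt + 2y·dy/dt = 0
dy/dt = -x/y · dx/dt = -20/√329 · 7 = -20√329/47 m/s
The top is descending at 20√329/47 ≈ 7.718 m/s.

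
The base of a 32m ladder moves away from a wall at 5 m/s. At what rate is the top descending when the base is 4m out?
5√7/21 ≈ 0.6299 m/s

x² + y² = 32²
2x·dx/dt + 2y·dy/dt = 0
dy/dt = -x/y · dx/dt = -4/(12√7) · 5 = -5√7/21 m/s
The top is descending at 5√7/21 ≈ 0.6299 m/s.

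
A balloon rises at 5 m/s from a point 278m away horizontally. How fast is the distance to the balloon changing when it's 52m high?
130√19997/19997 ≈ 0.9193 m/s

z² = 278² + y²
z = √(278² + 52²) = 2√19997
dz/dt = y/z · dy/dt = 52/(2√19997) · 5 = 130√19997/19997 ≈ 0.9193 m/s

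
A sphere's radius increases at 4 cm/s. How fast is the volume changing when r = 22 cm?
7744π cm³/s

V = (4/3)πr³
dV/dt = dV/dr · dr/dt = 4πr² · 4
At r = 22: dV/dt = 7744π cm³/s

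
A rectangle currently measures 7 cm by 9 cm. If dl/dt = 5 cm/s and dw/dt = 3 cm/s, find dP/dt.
16 cm/s

P = 2(l + w)
dP/dt = 2(dl/dt + dw/dt) = 2(5 + 3) = 16 cm/s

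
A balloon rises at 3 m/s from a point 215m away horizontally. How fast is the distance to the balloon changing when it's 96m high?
288√55441/55441 ≈ 1.223 m/s

z² = 215² + y²
z = √(215² + 96²) = √55441
dz/dt = y/z · dy/dt = 96/√55441 · 3 = 288√55441/55441 ≈ 1.223 m/s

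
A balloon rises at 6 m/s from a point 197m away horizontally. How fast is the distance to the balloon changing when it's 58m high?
348√42173/42173 ≈ 1.695 m/s

z² = 197² + y²
z = √(197² + 58²) = √42173
dz/dt = y/z · dy/dt = 58/√42173 · 6 = 348√42173/42173 ≈ 1.695 m/s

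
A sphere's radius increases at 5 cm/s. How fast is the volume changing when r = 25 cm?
12500π cm³/s

V = (4/3)πr³
dV/dt = dV/dr · dr/dt = 4πr² · 5
At r = 25: dV/dt = 12500π cm³/s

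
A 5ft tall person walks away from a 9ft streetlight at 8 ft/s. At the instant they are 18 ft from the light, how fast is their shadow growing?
10 ft/s

By similar triangles: 9/(x+s) = 5/s
Solving: s = 5x/4
ds/dt = 5/4 · dx/dt = 5/4 · 8 = 10 ft/s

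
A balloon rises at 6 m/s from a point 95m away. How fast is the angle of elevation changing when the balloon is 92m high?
0.032592 rad/s

tan(θ) = y/95
sec²(θ) · dθ/dt = (1/95) · dy/dt
dθ/dt = cos²(θ)/95 · 6 = 95/(95² + 92²) · 6
dθ/dt = 0.032592 rad/s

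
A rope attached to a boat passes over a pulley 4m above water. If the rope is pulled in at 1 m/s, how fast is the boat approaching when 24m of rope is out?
6√35/35 ≈ 1.014 m/s

rope² = x² + 4²
x = √(24² - 4²) = 4√35
dx/dt = (rope/x) · d(rope)/dt = (24/(4√35)) · (-1) = -6√35/35 m/s
The boat approaches at 6√35/35 ≈ 1.014 m/s.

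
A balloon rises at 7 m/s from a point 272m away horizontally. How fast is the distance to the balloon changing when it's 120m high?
105√1381/1381 ≈ 2.825 m/s

z² = 272² + y²
z = √(272² + 120²) = 8√1381
dz/dt = y/z · dy/dt = 120/(8√1381) · 7 = 105√1381/1381 ≈ 2.825 m/s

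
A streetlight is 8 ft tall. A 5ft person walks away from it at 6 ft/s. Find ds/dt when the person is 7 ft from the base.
10 ft/s

By similar triangles: 8/(x+s) = 5/s
Solving: s = 5x/3
ds/dt = 5/3 · dx/dt = 5/3 · 6 = 10 ft/s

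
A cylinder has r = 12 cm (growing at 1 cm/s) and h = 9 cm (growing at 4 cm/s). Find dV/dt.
792π cm³/s

V = πr²h
dV/dt = 2πrh·dr/dt + πr²·dh/dt
= 2π(12)(9)(1) + π(12)²(4)
= 792π cm³/s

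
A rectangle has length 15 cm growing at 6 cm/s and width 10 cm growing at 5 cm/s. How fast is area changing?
135 cm²/s

A = lw
dA/dt = w·dl/dt + l·dw/dt = 10·6 + 15·5 = 135 cm²/s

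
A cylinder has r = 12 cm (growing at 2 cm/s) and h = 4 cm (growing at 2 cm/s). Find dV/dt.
480π cm³/s

V = πr²h
dV/dt = 2πrh·dr/dt + πr²·dh/dt
= 2π(12)(4)(2) + π(12)²(2)
= 480π cm³/s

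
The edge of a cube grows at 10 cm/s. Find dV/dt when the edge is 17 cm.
8670 cm³/s

V = s³
dV/dt = 3s² · ds/dt = 3·17²·10 = 8670 cm³/s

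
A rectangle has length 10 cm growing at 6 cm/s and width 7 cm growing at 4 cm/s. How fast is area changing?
82 cm²/s

A = lw
dA/dt = w·dl/dt + l·dw/dt = 7·6 + 10·4 = 82 cm²/s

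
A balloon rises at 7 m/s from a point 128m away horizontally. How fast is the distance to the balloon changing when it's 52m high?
91√1193/1193 ≈ 2.635 m/s

z² = 128² + y²
z = √(128² + 52²) = 4√1193
dz/dt = y/z · dy/dt = 52/(4√1193) · 7 = 91√1193/1193 ≈ 2.635 m/s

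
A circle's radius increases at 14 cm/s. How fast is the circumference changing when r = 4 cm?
28π cm/s

C = 2πr
dC/dt = 2π · dr/dt = 2π · 14 = 28π cm/s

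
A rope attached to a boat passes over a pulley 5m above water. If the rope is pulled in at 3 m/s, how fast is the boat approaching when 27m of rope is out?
81√11/88 ≈ 3.053 m/s

rope² = x² + 5²
x = √(27² - 5²) = 8√11
dx/dt = (rope/x) · d(rope)/dt = (27/(8√11)) · (-3) = -81√11/88 m/s
The boat approaches at 81√11/88 ≈ 3.053 m/s.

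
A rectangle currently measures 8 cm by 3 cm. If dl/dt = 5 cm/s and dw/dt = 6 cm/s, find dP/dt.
22 cm/s

P = 2(l + w)
dP/dt = 2(dl/dt + dw/dt) = 2(5 + 6) = 22 cm/s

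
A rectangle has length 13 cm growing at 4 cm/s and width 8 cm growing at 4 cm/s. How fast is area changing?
84 cm²/s

A = lw
dA/dt = w·dl/dt + l·dw/dt = 8·4 + 13·4 = 84 cm²/s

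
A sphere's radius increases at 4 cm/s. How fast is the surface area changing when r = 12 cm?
384π cm²/s

S = 4πr²
dS/dt = dS/dr · dr/dt = 8πr · 4
At r = 12: dS/dt = 384π cm²/s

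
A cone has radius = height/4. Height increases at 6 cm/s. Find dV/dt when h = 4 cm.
6π cm³/s

V = (1/3)π(h/4)²h = πh³/48
dV/dt = πh²/16 · 6
At h = 4: dV/dt = 6π cm³/s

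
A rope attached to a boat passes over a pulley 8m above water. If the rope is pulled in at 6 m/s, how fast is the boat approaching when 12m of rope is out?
18√5/5 ≈ 8.05 m/s

rope² = x² + 8²
x = √(12² - 8²) = 4√5
dx/dt = (rope/x) · d(rope)/dt = (12/(4√5)) · (-6) = -18√5/5 m/s
The boat approaches at 18√5/5 ≈ 8.05 m/s.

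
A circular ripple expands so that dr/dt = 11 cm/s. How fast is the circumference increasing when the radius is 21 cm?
22π cm/s

C = 2πr
dC/dt = 2π · dr/dt = 2π · 11 = 22π cm/s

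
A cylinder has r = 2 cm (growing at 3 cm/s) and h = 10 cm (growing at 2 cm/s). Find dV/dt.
128π cm³/s

V = πr²h
dV/dt = 2πrh·dr/dt + πr²·dh/dt
= 2π(2)(10)(3) + π(2)²(2)
= 128π cm³/s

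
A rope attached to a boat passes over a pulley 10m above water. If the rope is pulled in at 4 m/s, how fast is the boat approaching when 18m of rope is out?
9√14/7 ≈ 4.811 m/s

rope² = x² + 10²
x = √(18² - 10²) = 4√14
dx/dt = (rope/x) · d(rope)/dt = (18/(4√14)) · (-4) = -9√14/7 m/s
The boat approaches at 9√14/7 ≈ 4.811 m/s.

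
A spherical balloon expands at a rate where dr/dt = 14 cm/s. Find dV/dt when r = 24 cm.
32256π cm³/s

V = (4/3)πr³
dV/dt = dV/dr · dr/dt = 4πr² · 14
At r = 24: dV/dt = 32256π cm³/s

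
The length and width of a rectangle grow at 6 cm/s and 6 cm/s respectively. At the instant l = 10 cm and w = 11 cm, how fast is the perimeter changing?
24 cm/s

P = 2(l + w)
dP/dt = 2(dl/dt + dw/dt) = 2(6 + 6) = 24 cm/s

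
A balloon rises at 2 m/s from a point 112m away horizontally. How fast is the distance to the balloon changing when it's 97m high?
194√21953/21953 ≈ 1.309 m/s

z² = 112² + y²
z = √(112² + 97²) = √21953
dz/dt = y/z · dy/dt = 97/√21953 · 2 = 194√21953/21953 ≈ 1.309 m/s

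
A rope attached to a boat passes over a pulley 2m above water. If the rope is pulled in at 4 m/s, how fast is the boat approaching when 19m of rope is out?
76√357/357 ≈ 4.022 m/s

rope² = x² + 2²
x = √(19² - 2²) = √357
dx/dt = (rope/x) · d(rope)/dt = (19/√357) · (-4) = -76√357/357 m/s
The boat approaches at 76√357/357 ≈ 4.022 m/s.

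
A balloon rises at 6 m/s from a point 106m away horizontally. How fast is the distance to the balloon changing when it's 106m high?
3√2 ≈ 4.243 m/s

z² = 106² + y²
z = √(106² + 106²) = 106√2
dz/dt = y/z · dy/dt = 106/(106√2) · 6 = 3√2 ≈ 4.243 m/s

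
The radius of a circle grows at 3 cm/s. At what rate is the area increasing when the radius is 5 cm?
30π cm²/s

A = πr²
dA/dt = 2πr · dr/dt = 2π(5)(3) = 30π cm²/s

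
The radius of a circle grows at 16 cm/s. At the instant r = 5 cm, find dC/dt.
32π cm/s

C = 2πr
dC/dt = 2π · dr/dt = 2π · 16 = 32π cm/s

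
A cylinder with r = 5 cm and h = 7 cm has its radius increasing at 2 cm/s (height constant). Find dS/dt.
68π cm²/s

S = 2πrh + 2πr² (lateral + bases)
dS/dt = (2πh + 4πr)·dr/dt = (2π·7 + 4π·5)·2
= 68π cm²/s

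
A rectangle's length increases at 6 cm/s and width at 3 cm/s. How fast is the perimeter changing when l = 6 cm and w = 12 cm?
18 cm/s

P = 2(l + w)
dP/dt = 2(dl/dt + dw/dt) = 2(6 + 3) = 18 cm/s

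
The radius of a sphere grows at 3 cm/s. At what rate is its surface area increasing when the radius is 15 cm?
360π cm²/s

S = 4πr²
dS/dt = dS/dr · dr/dt = 8πr · 3
At r = 15: dS/dt = 360π cm²/s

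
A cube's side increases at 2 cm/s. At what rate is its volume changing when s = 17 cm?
1734 cm³/s

V = s³
dV/dt = 3s² · ds/dt = 3·17²·2 = 1734 cm³/s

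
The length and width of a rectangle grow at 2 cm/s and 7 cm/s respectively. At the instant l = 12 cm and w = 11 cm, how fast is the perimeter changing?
18 cm/s

P = 2(l + w)
dP/dt = 2(dl/dt + dw/dt) = 2(2 + 7) = 18 cm/s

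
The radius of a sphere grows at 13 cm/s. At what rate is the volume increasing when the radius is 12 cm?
7488π cm³/s

V = (4/3)πr³
dV/dt = dV/dr · dr/dt = 4πr² · 13
At r = 12: dV/dt = 7488π cm³/s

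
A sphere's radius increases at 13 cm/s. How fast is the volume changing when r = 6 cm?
1872π cm³/s

V = (4/3)πr³
dV/dt = dV/dr · dr/dt = 4πr² · 13
At r = 6: dV/dt = 1872π cm³/s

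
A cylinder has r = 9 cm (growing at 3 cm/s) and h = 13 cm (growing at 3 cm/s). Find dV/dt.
945π cm³/s

V = πr²h
dV/dt = 2πrh·dr/dt + πr²·dh/dt
= 2π(9)(13)(3) + π(9)²(3)
= 945π cm³/s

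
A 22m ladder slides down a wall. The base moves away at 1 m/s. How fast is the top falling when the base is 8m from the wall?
4√105/105 ≈ 0.3904 m/s

x² + y² = 22²
2x·dx/dt + 2y·dy/dt = 0
dy/dt = -x/y · dx/dt = -8/(2√105) · 1 = -4√105/105 m/s
The top is descending at 4√105/105 ≈ 0.3904 m/s.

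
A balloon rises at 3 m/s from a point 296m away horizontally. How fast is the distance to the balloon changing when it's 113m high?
339√100385/100385 ≈ 1.07 m/s

z² = 296² + y²
z = √(296² + 113²) = √100385
dz/dt = y/z · dy/dt = 113/√100385 · 3 = 339√100385/100385 ≈ 1.07 m/s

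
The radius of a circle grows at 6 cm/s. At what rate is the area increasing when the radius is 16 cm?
192π cm²/s

A = πr²
dA/dt = 2πr · dr/dt = 2π(16)(6) = 192π cm²/s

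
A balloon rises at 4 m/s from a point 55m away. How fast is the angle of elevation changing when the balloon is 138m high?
0.009969 rad/s

tan(θ) = y/55
sec²(θ) · dθ/dt = (1/55) · dy/dt
dθ/dt = cos²(θ)/55 · 4 = 55/(55² + 138²) · 4
dθ/dt = 0.009969 rad/s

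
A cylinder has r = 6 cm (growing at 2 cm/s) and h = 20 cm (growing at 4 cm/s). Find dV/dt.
624π cm³/s

V = πr²h
dV/dt = 2πrh·dr/dt + πr²·dh/dt
= 2π(6)(20)(2) + π(6)²(4)
= 624π cm³/s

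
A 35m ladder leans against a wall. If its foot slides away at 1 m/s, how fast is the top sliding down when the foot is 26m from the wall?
26√61/183 ≈ 1.11 m/s

x² + y² = 35²
2x·dx/dt + 2y·dy/dt = 0
dy/dt = -x/y · dx/dt = -26/(3√61) · 1 = -26√61/183 m/s
The top is descending at 26√61/183 ≈ 1.11 m/s.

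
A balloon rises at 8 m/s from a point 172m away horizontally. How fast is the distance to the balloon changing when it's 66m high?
264√8485/8485 ≈ 2.866 m/s

z² = 172² + y²
z = √(172² + 66²) = 2√8485
dz/dt = y/z · dy/dt = 66/(2√8485) · 8 = 264√8485/8485 ≈ 2.866 m/s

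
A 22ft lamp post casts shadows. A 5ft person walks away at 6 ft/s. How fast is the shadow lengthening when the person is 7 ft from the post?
30/17 ft/s

By similar triangles: 22/(x+s) = 5/s
Solving: s = 5x/17
ds/dt = 5/17 · dx/dt = 5/17 · 6 = 30/17 ft/s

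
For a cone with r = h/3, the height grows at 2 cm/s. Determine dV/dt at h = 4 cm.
32π/9 cm³/s

V = (1/3)π(h/3)²h = πh³/27
dV/dt = πh²/9 · 2
At h = 4: dV/dt = 32π/9 cm³/s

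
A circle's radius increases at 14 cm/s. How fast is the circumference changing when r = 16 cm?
28π cm/s

C = 2πr
dC/dt = 2π · dr/dt = 2π · 14 = 28π cm/s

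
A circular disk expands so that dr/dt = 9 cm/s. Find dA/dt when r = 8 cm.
144π cm²/s

A = πr²
dA/dt = 2πr · dr/dt = 2π(8)(9) = 144π cm²/s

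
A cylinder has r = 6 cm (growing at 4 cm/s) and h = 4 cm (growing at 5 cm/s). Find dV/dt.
372π cm³/s

V = πr²h
dV/dt = 2πrh·dr/dt + πr²·dh/dt
= 2π(6)(4)(4) + π(6)²(5)
= 372π cm³/s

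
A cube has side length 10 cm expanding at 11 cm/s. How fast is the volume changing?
3300 cm³/s

V = s³
dV/dt = 3s² · ds/dt = 3·10²·11 = 3300 cm³/s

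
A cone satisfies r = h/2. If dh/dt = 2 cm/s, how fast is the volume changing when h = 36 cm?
648π cm³/s

V = (1/3)π(h/2)²h = πh³/12
dV/dt = πh²/4 · 2
At h = 36: dV/dt = 648π cm³/s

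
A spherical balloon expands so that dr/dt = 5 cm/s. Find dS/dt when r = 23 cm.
920π cm²/s

S = 4πr²
dS/dt = dS/dr · dr/dt = 8πr · 5
At r = 23: dS/dt = 920π cm²/s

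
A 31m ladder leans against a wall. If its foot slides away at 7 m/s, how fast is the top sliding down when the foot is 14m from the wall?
98√85/255 ≈ 3.543 m/s

x² + y² = 31²
2x·dx/dt + 2y·dy/dt = 0
dy/dt = -x/y · dx/dt = -14/(3√85) · 7 = -98√85/255 m/s
The top is descending at 98√85/255 ≈ 3.543 m/s.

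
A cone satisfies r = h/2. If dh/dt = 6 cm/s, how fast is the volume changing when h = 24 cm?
864π cm³/s

V = (1/3)π(h/2)²h = πh³/12
dV/dt = πh²/4 · 6
At h = 24: dV/dt = 864π cm³/s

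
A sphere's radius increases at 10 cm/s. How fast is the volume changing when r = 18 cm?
12960π cm³/s

V = (4/3)πr³
dV/dt = dV/dr · dr/dt = 4πr² · 10
At r = 18: dV/dt = 12960π cm³/s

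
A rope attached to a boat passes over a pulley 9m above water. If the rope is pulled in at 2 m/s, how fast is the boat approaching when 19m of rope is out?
19√70/70 ≈ 2.271 m/s

rope² = x² + 9²
x = √(19² - 9²) = 2√70
dx/dt = (rope/x) · d(rope)/dt = (19/(2√70)) · (-2) = -19√70/70 m/s
The boat approaches at 19√70/70 ≈ 2.271 m/s.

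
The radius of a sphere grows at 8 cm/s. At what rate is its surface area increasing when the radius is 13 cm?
832π cm²/s

S = 4πr²
dS/dt = dS/dr · dr/dt = 8πr · 8
At r = 13: dS/dt = 832π cm²/s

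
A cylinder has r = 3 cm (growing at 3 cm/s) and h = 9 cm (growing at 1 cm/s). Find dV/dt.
171π cm³/s

V = πr²h
dV/dt = 2πrh·dr/dt + πr²·dh/dt
= 2π(3)(9)(3) + π(3)²(1)
= 171π cm³/s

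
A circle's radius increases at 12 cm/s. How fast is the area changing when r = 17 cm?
408π cm²/s

A = πr²
dA/dt = 2πr · dr/dt = 2π(17)(12) = 408π cm²/s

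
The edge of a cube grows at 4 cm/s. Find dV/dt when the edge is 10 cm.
1200 cm³/s

V = s³
dV/dt = 3s² · ds/dt = 3·10²·4 = 1200 cm³/s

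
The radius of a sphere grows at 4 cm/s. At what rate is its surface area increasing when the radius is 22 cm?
704π cm²/s

S = 4πr²
dS/dt = dS/dr · dr/dt = 8πr · 4
At r = 22: dS/dt = 704π cm²/s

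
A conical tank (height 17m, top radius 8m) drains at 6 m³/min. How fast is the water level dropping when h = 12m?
289/(1536π) ≈ 0.05989 m/min

r/h = 8/17, so r = (8/17)h
V = (1/3)πr²h = (1/3)π((8/17)h)²h = (64/867)πh³
dV/dh = (64/289)πh²
dh/dt = (dV/dt)/(dV/dh) = -6/((64/289)π·12²) = -289/(1536π) m/min
The level is dropping at 289/(1536π) ≈ 0.05989 m/min.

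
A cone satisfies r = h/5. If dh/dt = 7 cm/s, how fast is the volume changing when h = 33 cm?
7623π/25 cm³/s

V = (1/3)π(h/5)²h = πh³/75
dV/dt = πh²/25 · 7
At h = 33: dV/dt = 7623π/25 cm³/s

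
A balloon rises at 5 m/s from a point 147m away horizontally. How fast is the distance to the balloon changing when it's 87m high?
145√3242/3242 ≈ 2.547 m/s

z² = 147² + y²
z = √(147² + 87²) = 3√3242
dz/dt = y/z · dy/dt = 87/(3√3242) · 5 = 145√3242/3242 ≈ 2.547 m/s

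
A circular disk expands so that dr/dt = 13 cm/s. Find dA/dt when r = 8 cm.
208π cm²/s

A = πr²
dA/dt = 2πr · dr/dt = 2π(8)(13) = 208π cm²/s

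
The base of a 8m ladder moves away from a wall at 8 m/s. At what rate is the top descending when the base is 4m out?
8√3/3 ≈ 4.619 m/s

x² + y² = 8²
2x·dx/dt + 2y·dy/dt = 0
dy/dt = -x/y · dx/dt = -4/(4√3) · 8 = -8√3/3 m/s
The top is descending at 8√3/3 ≈ 4.619 m/s.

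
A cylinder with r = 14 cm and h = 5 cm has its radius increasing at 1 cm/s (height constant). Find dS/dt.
66π cm²/s

S = 2πrh + 2πr² (lateral + bases)
dS/dt = (2πh + 4πr)·dr/dt = (2π·5 + 4π·14)·1
= 66π cm²/s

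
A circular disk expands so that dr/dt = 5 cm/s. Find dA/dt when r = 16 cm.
160π cm²/s

A = πr²
dA/dt = 2πr · dr/dt = 2π(16)(5) = 160π cm²/s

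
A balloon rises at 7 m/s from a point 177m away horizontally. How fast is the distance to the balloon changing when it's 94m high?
658√40165/40165 ≈ 3.283 m/s

z² = 177² + y²
z = √(177² + 94²) = √40165
dz/dt = y/z · dy/dt = 94/√40165 · 7 = 658√40165/40165 ≈ 3.283 m/s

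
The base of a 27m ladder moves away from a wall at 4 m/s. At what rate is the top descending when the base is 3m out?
√5/5 ≈ 0.4472 m/s

x² + y² = 27²
2x·dx/dt + 2y·dy/dt = 0
dy/dt = -x/y · dx/dt = -3/(12√5) · 4 = -√5/5 m/s
The top is descending at √5/5 ≈ 0.4472 m/s.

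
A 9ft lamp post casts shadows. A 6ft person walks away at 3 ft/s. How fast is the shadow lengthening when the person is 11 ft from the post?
6 ft/s

By similar triangles: 9/(x+s) = 6/s
Solving: s = 6x/3
ds/dt = 6/3 · dx/dt = 2 · 3 = 6 ft/s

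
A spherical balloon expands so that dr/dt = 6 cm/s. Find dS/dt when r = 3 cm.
144π cm²/s

S = 4πr²
dS/dt = dS/dr · dr/dt = 8πr · 6
At r = 3: dS/dt = 144π cm²/s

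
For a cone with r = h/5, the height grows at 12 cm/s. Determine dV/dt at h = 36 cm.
15552π/25 cm³/s

V = (1/3)π(h/5)²h = πh³/75
dV/dt = πh²/25 · 12
At h = 36: dV/dt = 15552π/25 cm³/s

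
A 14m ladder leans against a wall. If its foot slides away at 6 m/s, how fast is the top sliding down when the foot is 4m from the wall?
4√5/5 ≈ 1.789 m/s

x² + y² = 14²
2x·dx/dt + 2y·dy/dt = 0
dy/dt = -x/y · dx/dt = -4/(6√5) · 6 = -4√5/5 m/s
The top is descending at 4√5/5 ≈ 1.789 m/s.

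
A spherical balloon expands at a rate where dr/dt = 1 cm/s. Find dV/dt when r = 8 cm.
256π cm³/s

V = (4/3)πr³
dV/dt = dV/dr · dr/dt = 4πr² · 1
At r = 8: dV/dt = 256π cm³/s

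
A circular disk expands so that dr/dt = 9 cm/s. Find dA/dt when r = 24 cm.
432π cm²/s

A = πr²
dA/dt = 2πr · dr/dt = 2π(24)(9) = 432π cm²/s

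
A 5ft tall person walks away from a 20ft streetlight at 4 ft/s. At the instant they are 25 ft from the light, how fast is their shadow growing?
4/3 ft/s

By similar triangles: 20/(x+s) = 5/s
Solving: s = 5x/15
ds/dt = 5/15 · dx/dt = 1/3 · 4 = 4/3 ft/s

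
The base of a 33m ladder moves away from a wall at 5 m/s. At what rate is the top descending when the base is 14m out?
70√893/893 ≈ 2.342 m/s

x² + y² = 33²
2x·dx/dt + 2y·dy/dt = 0
dy/dt = -x/y · dx/dt = -14/√893 · 5 = -70√893/893 m/s
The top is descending at 70√893/893 ≈ 2.342 m/s.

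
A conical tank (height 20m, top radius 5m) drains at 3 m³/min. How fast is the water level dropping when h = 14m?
12/(49π) ≈ 0.07795 m/min

r/h = 5/20, so r = (1/4)h
V = (1/3)πr²h = (1/3)π((1/4)h)²h = (1/48)πh³
dV/dh = (1/16)πh²
dh/dt = (dV/dt)/(dV/dh) = -3/((1/16)π·14²) = -12/(49π) m/min
The level is dropping at 12/(49π) ≈ 0.07795 m/min.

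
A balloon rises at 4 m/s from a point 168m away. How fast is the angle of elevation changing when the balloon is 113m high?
0.016393 rad/s

tan(θ) = y/168
sec²(θ) · dθ/dt = (1/168) · dy/dt
dθ/dt = cos²(θ)/168 · 4 = 168/(168² + 113²) · 4
dθ/dt = 0.016393 rad/s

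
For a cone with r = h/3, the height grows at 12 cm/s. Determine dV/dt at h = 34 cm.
4624π/3 cm³/s

V = (1/3)π(h/3)²h = πh³/27
dV/dt = πh²/9 · 12
At h = 34: dV/dt = 4624π/3 cm³/s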